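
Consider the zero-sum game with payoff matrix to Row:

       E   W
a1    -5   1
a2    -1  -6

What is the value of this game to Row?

-31/11

Row minima: a1 → -5, a2 → -6; maximin = -5.
Column maxima: E → -1, W → 1; minimax = -1.
-5 ≠ -1, so there is no saddle point; optimal play is mixed.
Let Row play a1 with probability p. Expected payoff against E: (-5)p + (-1)(1−p) = −4p − 1; against W: 1p + (-6)(1−p) = 7p − 6.
Setting these equal: −4p − 1 = 7p − 6 ⇒ −11p = -5 ⇒ p = 5/11, and the value is (-4)·(5/11) − 1 = -31/11.
For Column: with q = P(E), equating a1's and a2's payoffs gives −6q + 1 = 5q − 6 ⇒ q = 7/11.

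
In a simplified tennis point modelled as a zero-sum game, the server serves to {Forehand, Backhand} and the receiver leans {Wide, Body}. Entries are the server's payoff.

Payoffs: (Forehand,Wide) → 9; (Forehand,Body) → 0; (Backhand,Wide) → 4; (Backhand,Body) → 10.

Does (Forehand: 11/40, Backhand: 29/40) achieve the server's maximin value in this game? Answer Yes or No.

Against Wide this mix gives (11/40)·9 + (29/40)·4 = 43/8.
Against Body this mix gives (11/40)·0 + (29/40)·10 = 29/4.
The receiver will play Wide, holding the server to 43/8. Shifting weight toward the row that does better against Wide would raise this floor (the equalizing mix achieves 6 against both Wide and Body), so the proposed strategy is not optimal.

No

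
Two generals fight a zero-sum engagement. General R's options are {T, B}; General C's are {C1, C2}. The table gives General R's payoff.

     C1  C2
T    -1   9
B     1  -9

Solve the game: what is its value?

Row minima: T → -1, B → -9; maximin = -1.
Column maxima: C1 → 1, C2 → 9; minimax = 1.
-1 ≠ 1, so there is no saddle point; optimal play is mixed.
Let General R play T with probability p. Expected payoff against C1: (-1)p + 1(1−p) = −2p + 1; against C2: 9p + (-9)(1−p) = 18p − 9.
Setting these equal: −2p + 1 = 18p − 9 ⇒ −20p = -10 ⇒ p = 1/2, and the value is (-2)·(1/2) + 1 = 0.
For General C: with q = P(C1), equating T's and B's payoffs gives −10q + 9 = 10q − 9 ⇒ q = 9/10.

0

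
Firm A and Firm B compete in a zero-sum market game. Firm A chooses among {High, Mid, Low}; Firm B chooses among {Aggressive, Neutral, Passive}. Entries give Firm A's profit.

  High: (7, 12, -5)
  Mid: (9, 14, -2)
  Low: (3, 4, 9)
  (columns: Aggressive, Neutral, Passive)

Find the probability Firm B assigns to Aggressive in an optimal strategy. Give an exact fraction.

Row minima: High → -5, Mid → -2, Low → 3; maximin = 3.
Column maxima: Aggressive → 9, Neutral → 14, Passive → 9; minimax = 9.
3 ≠ 9, so there is no saddle point; optimal play is mixed.
High is strictly dominated by Mid, so Firm A never plays it.
Neutral is strictly dominated by Aggressive (it gives Firm A strictly more in every row), so Firm B never plays it.
On the remaining 2×2 (Mid, Low vs Aggressive, Passive):
Let Firm A play Mid with probability p. Expected payoff against Aggressive: 9p + 3(1−p) = 6p + 3; against Passive: (-2)p + 9(1−p) = −11p + 9.
Setting these equal: 6p + 3 = −11p + 9 ⇒ 17p = 6 ⇒ p = 6/17, and the value is (6)·(6/17) + 3 = 87/17.
For Firm B: with q = P(Aggressive), equating Mid's and Low's payoffs gives 11q − 2 = −6q + 9 ⇒ q = 11/17.

11/17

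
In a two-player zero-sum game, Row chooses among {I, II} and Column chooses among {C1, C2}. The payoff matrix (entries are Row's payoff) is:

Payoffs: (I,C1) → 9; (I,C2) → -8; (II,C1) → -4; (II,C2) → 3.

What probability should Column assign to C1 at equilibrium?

11/24

Row minima: I → -8, II → -4; maximin = -4.
Column maxima: C1 → 9, C2 → 3; minimax = 3.
-4 ≠ 3, so there is no saddle point; optimal play is mixed.
Let Row play I with probability p. Expected payoff against C1: 9p + (-4)(1−p) = 13p − 4; against C2: (-8)p + 3(1−p) = −11p + 3.
Setting these equal: 13p − 4 = −11p + 3 ⇒ 24p = 7 ⇒ p = 7/24, and the value is (13)·(7/24) − 4 = -5/24.
For Column: with q = P(C1), equating I's and II's payoffs gives 17q − 8 = −7q + 3 ⇒ q = 11/24.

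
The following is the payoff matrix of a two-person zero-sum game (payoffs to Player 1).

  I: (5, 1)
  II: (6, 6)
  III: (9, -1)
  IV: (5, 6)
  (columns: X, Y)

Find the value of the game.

Row minima: I → 1, II → 6, III → -1, IV → 5; maximin = 6.
Column maxima: X → 9, Y → 6; minimax = 6.
Since maximin = minimax = 6, there is a saddle point and the value is 6.

6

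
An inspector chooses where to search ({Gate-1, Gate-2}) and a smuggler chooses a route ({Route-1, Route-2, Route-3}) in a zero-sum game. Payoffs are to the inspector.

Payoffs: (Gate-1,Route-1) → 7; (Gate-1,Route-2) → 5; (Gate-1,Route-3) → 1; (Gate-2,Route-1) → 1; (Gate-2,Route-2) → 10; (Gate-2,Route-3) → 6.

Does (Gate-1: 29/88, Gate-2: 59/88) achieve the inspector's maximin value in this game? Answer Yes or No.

Against Route-1 this mix gives (29/88)·7 + (59/88)·1 = 131/44.
Against Route-2 this mix gives (29/88)·5 + (59/88)·10 = 735/88.
Against Route-3 this mix gives (29/88)·1 + (59/88)·6 = 383/88.
The smuggler will play Route-1, holding the inspector to 131/44. Shifting weight toward the row that does better against Route-1 would raise this floor (the equalizing mix achieves 41/11 against both Route-1 and Route-3), so the proposed strategy is not optimal.

No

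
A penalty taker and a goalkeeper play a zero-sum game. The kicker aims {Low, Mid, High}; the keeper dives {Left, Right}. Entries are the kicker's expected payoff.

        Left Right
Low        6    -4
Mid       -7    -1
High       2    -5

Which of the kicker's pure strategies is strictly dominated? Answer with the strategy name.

Low gives a strictly higher payoff than High against every column: 6 > 2, -4 > -5.
So High is strictly dominated and the kicker never plays it.

High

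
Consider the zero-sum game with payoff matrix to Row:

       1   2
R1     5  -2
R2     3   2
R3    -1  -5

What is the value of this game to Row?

2

Row minima: R1 → -2, R2 → 2, R3 → -5; maximin = 2.
Column maxima: 1 → 5, 2 → 2; minimax = 2.
Since maximin = minimax = 2, there is a saddle point and the value is 2.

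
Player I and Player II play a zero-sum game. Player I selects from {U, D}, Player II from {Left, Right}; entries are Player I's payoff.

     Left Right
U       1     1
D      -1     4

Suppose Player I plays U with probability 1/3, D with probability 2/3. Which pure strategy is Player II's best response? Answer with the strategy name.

If Player II plays Left, Player I's expected payoff is (1/3)·1 + (2/3)·(-1) = -1/3.
If Player II plays Right, Player I's expected payoff is (1/3)·1 + (2/3)·4 = 3.
Player II minimizes Player I's payoff; the smallest is -1/3, so the best response is Left.

Left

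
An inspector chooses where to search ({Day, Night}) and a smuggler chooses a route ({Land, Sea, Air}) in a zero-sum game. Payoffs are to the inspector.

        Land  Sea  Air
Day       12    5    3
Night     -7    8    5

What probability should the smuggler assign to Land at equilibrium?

2/21

Row minima: Day → 3, Night → -7; maximin = 3.
Column maxima: Land → 12, Sea → 8, Air → 5; minimax = 5.
3 ≠ 5, so there is no saddle point; optimal play is mixed.
Sea is strictly dominated by Air (it gives the inspector strictly more in every row), so the smuggler never plays it.
On the remaining 2×2 (Day, Night vs Land, Air):
Let the inspector play Day with probability p. Expected payoff against Land: 12p + (-7)(1−p) = 19p − 7; against Air: 3p + 5(1−p) = −2p + 5.
Setting these equal: 19p − 7 = −2p + 5 ⇒ 21p = 12 ⇒ p = 4/7, and the value is (19)·(4/7) − 7 = 27/7.
For the smuggler: with q = P(Land), equating Day's and Night's payoffs gives 9q + 3 = −12q + 5 ⇒ q = 2/21.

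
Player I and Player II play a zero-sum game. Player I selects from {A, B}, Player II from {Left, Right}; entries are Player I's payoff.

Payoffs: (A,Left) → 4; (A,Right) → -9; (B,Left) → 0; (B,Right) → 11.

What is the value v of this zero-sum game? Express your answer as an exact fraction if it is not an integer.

11/6

Row minima: A → -9, B → 0; maximin = 0.
Column maxima: Left → 4, Right → 11; minimax = 4.
0 ≠ 4, so there is no saddle point; optimal play is mixed.
Let Player I play A with probability p. Expected payoff against Left: 4p + 0(1−p) = 4p; against Right: (-9)p + 11(1−p) = −20p + 11.
Setting these equal: 4p = −20p + 11 ⇒ 24p = 11 ⇒ p = 11/24, and the value is (4)·(11/24) = 11/6.
For Player II: with q = P(Left), equating A's and B's payoffs gives 13q − 9 = −11q + 11 ⇒ q = 5/6.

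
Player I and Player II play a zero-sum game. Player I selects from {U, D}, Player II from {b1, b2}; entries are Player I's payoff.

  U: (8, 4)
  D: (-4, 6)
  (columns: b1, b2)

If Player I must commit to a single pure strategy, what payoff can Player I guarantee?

4

Row minima: U → 4, D → -4.
The best of these is 4.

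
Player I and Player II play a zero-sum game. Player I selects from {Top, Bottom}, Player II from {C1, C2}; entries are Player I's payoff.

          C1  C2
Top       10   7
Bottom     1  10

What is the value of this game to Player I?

31/4

Row minima: Top → 7, Bottom → 1; maximin = 7.
Column maxima: C1 → 10, C2 → 10; minimax = 10.
7 ≠ 10, so there is no saddle point; optimal play is mixed.
Let Player I play Top with probability p. Expected payoff against C1: 10p + 1(1−p) = 9p + 1; against C2: 7p + 10(1−p) = −3p + 10.
Setting these equal: 9p + 1 = −3p + 10 ⇒ 12p = 9 ⇒ p = 3/4, and the value is (9)·(3/4) + 1 = 31/4.
For Player II: with q = P(C1), equating Top's and Bottom's payoffs gives 3q + 7 = −9q + 10 ⇒ q = 1/4.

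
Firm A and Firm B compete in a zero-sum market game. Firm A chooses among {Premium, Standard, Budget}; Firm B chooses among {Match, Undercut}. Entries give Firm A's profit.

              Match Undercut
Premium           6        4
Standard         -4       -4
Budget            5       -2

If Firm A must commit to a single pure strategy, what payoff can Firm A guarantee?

Row minima: Premium → 4, Standard → -4, Budget → -2.
The best of these is 4.

4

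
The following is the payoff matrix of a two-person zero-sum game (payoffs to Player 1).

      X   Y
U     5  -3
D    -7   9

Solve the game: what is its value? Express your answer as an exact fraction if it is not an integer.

1

Row minima: U → -3, D → -7; maximin = -3.
Column maxima: X → 5, Y → 9; minimax = 5.
-3 ≠ 5, so there is no saddle point; optimal play is mixed.
Let Player 1 play U with probability p. Expected payoff against X: 5p + (-7)(1−p) = 12p − 7; against Y: (-3)p + 9(1−p) = −12p + 9.
Setting these equal: 12p − 7 = −12p + 9 ⇒ 24p = 16 ⇒ p = 2/3, and the value is (12)·(2/3) − 7 = 1.
For Player 2: with q = P(X), equating U's and D's payoffs gives 8q − 3 = −16q + 9 ⇒ q = 1/2.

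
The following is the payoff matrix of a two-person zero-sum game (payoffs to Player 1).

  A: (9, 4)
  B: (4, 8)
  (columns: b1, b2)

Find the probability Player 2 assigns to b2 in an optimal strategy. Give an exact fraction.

5/9

Row minima: A → 4, B → 4; maximin = 4.
Column maxima: b1 → 9, b2 → 8; minimax = 8.
4 ≠ 8, so there is no saddle point; optimal play is mixed.
Let Player 1 play A with probability p. Expected payoff against b1: 9p + 4(1−p) = 5p + 4; against b2: 4p + 8(1−p) = −4p + 8.
Setting these equal: 5p + 4 = −4p + 8 ⇒ 9p = 4 ⇒ p = 4/9, and the value is (5)·(4/9) + 4 = 56/9.
For Player 2: with q = P(b1), equating A's and B's payoffs gives 5q + 4 = −4q + 8 ⇒ q = 4/9.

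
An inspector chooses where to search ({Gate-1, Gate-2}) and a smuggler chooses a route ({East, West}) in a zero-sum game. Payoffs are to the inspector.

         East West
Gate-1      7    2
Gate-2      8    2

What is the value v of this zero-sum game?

Row minima: Gate-1 → 2, Gate-2 → 2; maximin = 2.
Column maxima: East → 8, West → 2; minimax = 2.
Since maximin = minimax = 2, there is a saddle point and the value is 2.

2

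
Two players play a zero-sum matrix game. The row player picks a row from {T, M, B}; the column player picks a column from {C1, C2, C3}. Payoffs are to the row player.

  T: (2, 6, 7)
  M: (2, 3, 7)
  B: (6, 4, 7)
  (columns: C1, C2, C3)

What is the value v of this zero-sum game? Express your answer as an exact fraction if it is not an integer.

Row minima: T → 2, M → 2, B → 4; maximin = 4.
Column maxima: C1 → 6, C2 → 6, C3 → 7; minimax = 6.
4 ≠ 6, so there is no saddle point; optimal play is mixed.
C3 is strictly dominated by C1 (it gives the row player strictly more in every row), so the column player never plays it.
With C3 eliminated, M is strictly dominated by B (B gives the row player strictly more in every remaining column), so the row player never plays it.
On the remaining 2×2 (T, B vs C1, C2):
Let the row player play T with probability p. Expected payoff against C1: 2p + 6(1−p) = −4p + 6; against C2: 6p + 4(1−p) = 2p + 4.
Setting these equal: −4p + 6 = 2p + 4 ⇒ −6p = -2 ⇒ p = 1/3, and the value is (-4)·(1/3) + 6 = 14/3.
For the column player: with q = P(C1), equating T's and B's payoffs gives −4q + 6 = 2q + 4 ⇒ q = 1/3.

14/3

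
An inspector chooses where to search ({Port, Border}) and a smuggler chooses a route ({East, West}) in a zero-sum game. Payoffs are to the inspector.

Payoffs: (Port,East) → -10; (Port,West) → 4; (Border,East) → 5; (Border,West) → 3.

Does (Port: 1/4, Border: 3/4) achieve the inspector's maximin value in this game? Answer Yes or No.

Against East this mix gives (1/4)·(-10) + (3/4)·5 = 5/4.
Against West this mix gives (1/4)·4 + (3/4)·3 = 13/4.
The smuggler will play East, holding the inspector to 5/4. Shifting weight toward the row that does better against East would raise this floor (the equalizing mix achieves 25/8 against both East and West), so the proposed strategy is not optimal.

No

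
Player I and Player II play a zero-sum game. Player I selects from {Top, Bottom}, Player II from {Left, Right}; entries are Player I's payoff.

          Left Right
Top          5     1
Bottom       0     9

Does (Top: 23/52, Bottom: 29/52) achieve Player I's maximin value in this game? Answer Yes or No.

No

Against Left this mix gives (23/52)·5 + (29/52)·0 = 115/52.
Against Right this mix gives (23/52)·1 + (29/52)·9 = 71/13.
Player II will play Left, holding Player I to 115/52. Shifting weight toward the row that does better against Left would raise this floor (the equalizing mix achieves 45/13 against both Left and Right), so the proposed strategy is not optimal.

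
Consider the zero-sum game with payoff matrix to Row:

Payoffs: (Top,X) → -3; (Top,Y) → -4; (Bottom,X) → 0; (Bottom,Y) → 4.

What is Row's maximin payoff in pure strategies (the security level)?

Row minima: Top → -4, Bottom → 0.
The best of these is 0.

0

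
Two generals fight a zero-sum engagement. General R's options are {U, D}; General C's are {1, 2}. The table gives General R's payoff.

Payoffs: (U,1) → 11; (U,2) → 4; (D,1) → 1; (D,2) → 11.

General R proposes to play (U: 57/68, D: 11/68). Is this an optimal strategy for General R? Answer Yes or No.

Against 1 this mix gives (57/68)·11 + (11/68)·1 = 319/34.
Against 2 this mix gives (57/68)·4 + (11/68)·11 = 349/68.
General C will play 2, holding General R to 349/68. Shifting weight toward the row that does better against 2 would raise this floor (the equalizing mix achieves 117/17 against both 2 and 1), so the proposed strategy is not optimal.

No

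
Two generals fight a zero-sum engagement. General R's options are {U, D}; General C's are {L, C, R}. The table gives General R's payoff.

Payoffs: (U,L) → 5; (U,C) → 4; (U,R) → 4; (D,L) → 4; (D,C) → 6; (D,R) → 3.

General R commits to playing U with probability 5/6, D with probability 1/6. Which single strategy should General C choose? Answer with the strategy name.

R

If General C plays L, General R's expected payoff is (5/6)·5 + (1/6)·4 = 29/6.
If General C plays C, General R's expected payoff is (5/6)·4 + (1/6)·6 = 13/3.
If General C plays R, General R's expected payoff is (5/6)·4 + (1/6)·3 = 23/6.
General C minimizes General R's payoff; the smallest is 23/6, so the best response is R.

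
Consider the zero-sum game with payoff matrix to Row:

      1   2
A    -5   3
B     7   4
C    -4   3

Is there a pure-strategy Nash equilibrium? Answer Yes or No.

Yes

Row minima: A → -5, B → 4, C → -4; maximin = 4.
Column maxima: 1 → 7, 2 → 4; minimax = 4.
maximin = minimax = 4, so a saddle point exists.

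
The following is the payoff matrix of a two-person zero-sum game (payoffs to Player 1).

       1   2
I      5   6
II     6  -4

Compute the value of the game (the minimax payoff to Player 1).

Row minima: I → 5, II → -4; maximin = 5.
Column maxima: 1 → 6, 2 → 6; minimax = 6.
5 ≠ 6, so there is no saddle point; optimal play is mixed.
Let Player 1 play I with probability p. Expected payoff against 1: 5p + 6(1−p) = −p + 6; against 2: 6p + (-4)(1−p) = 10p − 4.
Setting these equal: −p + 6 = 10p − 4 ⇒ −11p = -10 ⇒ p = 10/11, and the value is (-1)·(10/11) + 6 = 56/11.
For Player 2: with q = P(1), equating I's and II's payoffs gives −q + 6 = 10q − 4 ⇒ q = 10/11.

56/11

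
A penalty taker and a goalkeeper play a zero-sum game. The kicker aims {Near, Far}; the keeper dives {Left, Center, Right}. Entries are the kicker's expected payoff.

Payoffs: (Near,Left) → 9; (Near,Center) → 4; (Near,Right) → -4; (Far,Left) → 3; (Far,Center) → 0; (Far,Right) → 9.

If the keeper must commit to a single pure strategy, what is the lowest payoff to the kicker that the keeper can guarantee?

Column maxima: Left → 9, Center → 4, Right → 9.
The smallest of these is 4.

4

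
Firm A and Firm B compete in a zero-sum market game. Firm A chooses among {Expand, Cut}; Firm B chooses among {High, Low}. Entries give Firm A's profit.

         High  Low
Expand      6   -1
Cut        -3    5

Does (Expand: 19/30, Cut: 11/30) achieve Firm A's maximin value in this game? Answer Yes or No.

Against High this mix gives (19/30)·6 + (11/30)·(-3) = 27/10.
Against Low this mix gives (19/30)·(-1) + (11/30)·5 = 6/5.
Firm B will play Low, holding Firm A to 6/5. Shifting weight toward the row that does better against Low would raise this floor (the equalizing mix achieves 9/5 against both Low and High), so the proposed strategy is not optimal.

No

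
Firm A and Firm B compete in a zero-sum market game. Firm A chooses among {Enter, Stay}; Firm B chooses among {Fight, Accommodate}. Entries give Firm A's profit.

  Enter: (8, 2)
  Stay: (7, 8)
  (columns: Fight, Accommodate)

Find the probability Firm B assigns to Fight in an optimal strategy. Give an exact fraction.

6/7

Row minima: Enter → 2, Stay → 7; maximin = 7.
Column maxima: Fight → 8, Accommodate → 8; minimax = 8.
7 ≠ 8, so there is no saddle point; optimal play is mixed.
Let Firm A play Enter with probability p. Expected payoff against Fight: 8p + 7(1−p) = p + 7; against Accommodate: 2p + 8(1−p) = −6p + 8.
Setting these equal: p + 7 = −6p + 8 ⇒ 7p = 1 ⇒ p = 1/7, and the value is (1)·(1/7) + 7 = 50/7.
For Firm B: with q = P(Fight), equating Enter's and Stay's payoffs gives 6q + 2 = −q + 8 ⇒ q = 6/7.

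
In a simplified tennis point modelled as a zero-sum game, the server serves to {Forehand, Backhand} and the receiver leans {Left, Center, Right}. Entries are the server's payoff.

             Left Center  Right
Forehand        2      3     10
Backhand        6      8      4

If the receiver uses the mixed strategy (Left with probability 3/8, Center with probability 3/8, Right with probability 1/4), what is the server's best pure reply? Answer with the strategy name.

Backhand

Expected payoff of Forehand: (3/8)·2 + (3/8)·3 + (1/4)·10 = 35/8.
Expected payoff of Backhand: (3/8)·6 + (3/8)·8 + (1/4)·4 = 25/4.
The largest is 25/4, so the server's best response is Backhand.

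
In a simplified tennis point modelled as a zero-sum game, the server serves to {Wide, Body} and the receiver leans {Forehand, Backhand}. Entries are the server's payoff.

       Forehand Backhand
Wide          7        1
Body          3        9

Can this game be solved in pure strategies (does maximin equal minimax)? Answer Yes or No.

Row minima: Wide → 1, Body → 3; maximin = 3.
Column maxima: Forehand → 7, Backhand → 9; minimax = 7.
3 ≠ 7, so no pure-strategy equilibrium exists.

No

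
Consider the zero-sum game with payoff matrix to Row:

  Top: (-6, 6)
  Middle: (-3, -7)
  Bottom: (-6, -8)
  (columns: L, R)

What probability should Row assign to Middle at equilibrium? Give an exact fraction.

Row minima: Top → -6, Middle → -7, Bottom → -8; maximin = -6.
Column maxima: L → -3, R → 6; minimax = -3.
-6 ≠ -3, so there is no saddle point; optimal play is mixed.
Bottom is strictly dominated by Middle, so Row never plays it.
On the remaining 2×2 (Top, Middle vs L, R):
Let Row play Top with probability p. Expected payoff against L: (-6)p + (-3)(1−p) = −3p − 3; against R: 6p + (-7)(1−p) = 13p − 7.
Setting these equal: −3p − 3 = 13p − 7 ⇒ −16p = -4 ⇒ p = 1/4, and the value is (-3)·(1/4) − 3 = -15/4.
For Column: with q = P(L), equating Top's and Middle's payoffs gives −12q + 6 = 4q − 7 ⇒ q = 13/16.

3/4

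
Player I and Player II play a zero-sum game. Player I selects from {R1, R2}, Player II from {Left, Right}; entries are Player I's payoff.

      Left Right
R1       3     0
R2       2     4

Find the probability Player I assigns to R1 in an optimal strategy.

Row minima: R1 → 0, R2 → 2; maximin = 2.
Column maxima: Left → 3, Right → 4; minimax = 3.
2 ≠ 3, so there is no saddle point; optimal play is mixed.
Let Player I play R1 with probability p. Expected payoff against Left: 3p + 2(1−p) = p + 2; against Right: 0p + 4(1−p) = −4p + 4.
Setting these equal: p + 2 = −4p + 4 ⇒ 5p = 2 ⇒ p = 2/5, and the value is (1)·(2/5) + 2 = 12/5.
For Player II: with q = P(Left), equating R1's and R2's payoffs gives 3q = −2q + 4 ⇒ q = 4/5.

2/5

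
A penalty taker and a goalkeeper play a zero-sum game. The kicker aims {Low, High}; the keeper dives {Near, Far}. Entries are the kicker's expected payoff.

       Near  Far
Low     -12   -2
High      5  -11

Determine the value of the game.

-71/13

Row minima: Low → -12, High → -11; maximin = -11.
Column maxima: Near → 5, Far → -2; minimax = -2.
-11 ≠ -2, so there is no saddle point; optimal play is mixed.
Let the kicker play Low with probability p. Expected payoff against Near: (-12)p + 5(1−p) = −17p + 5; against Far: (-2)p + (-11)(1−p) = 9p − 11.
Setting these equal: −17p + 5 = 9p − 11 ⇒ −26p = -16 ⇒ p = 8/13, and the value is (-17)·(8/13) + 5 = -71/13.
For the keeper: with q = P(Near), equating Low's and High's payoffs gives −10q − 2 = 16q − 11 ⇒ q = 9/26.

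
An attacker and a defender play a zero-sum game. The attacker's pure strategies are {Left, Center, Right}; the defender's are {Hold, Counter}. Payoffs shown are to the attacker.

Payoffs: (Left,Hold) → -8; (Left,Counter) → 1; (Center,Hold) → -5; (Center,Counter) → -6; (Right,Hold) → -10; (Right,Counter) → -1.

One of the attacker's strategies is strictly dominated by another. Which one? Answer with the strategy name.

Right

Left gives a strictly higher payoff than Right against every column: -8 > -10, 1 > -1.
So Right is strictly dominated and the attacker never plays it.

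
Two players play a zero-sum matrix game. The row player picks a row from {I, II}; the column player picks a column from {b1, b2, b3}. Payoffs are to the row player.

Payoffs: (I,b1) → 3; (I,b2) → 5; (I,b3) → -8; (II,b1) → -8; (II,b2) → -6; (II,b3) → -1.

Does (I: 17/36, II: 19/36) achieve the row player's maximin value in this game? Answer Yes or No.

Against b1 this mix gives (17/36)·3 + (19/36)·(-8) = -101/36.
Against b2 this mix gives (17/36)·5 + (19/36)·(-6) = -29/36.
Against b3 this mix gives (17/36)·(-8) + (19/36)·(-1) = -155/36.
The column player will play b3, holding the row player to -155/36. Shifting weight toward the row that does better against b3 would raise this floor (the equalizing mix achieves -67/18 against both b3 and b1), so the proposed strategy is not optimal.

No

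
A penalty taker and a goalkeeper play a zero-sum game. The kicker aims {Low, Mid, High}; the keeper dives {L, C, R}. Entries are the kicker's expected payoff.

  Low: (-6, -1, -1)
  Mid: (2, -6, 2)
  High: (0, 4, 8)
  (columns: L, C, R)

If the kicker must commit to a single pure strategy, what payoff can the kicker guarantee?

Row minima: Low → -6, Mid → -6, High → 0.
The best of these is 0.

0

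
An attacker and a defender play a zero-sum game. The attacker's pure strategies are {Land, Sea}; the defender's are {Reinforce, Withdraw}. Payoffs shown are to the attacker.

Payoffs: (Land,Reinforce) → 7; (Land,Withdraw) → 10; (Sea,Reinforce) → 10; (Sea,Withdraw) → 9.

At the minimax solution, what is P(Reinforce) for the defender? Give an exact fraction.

Row minima: Land → 7, Sea → 9; maximin = 9.
Column maxima: Reinforce → 10, Withdraw → 10; minimax = 10.
9 ≠ 10, so there is no saddle point; optimal play is mixed.
Let the attacker play Land with probability p. Expected payoff against Reinforce: 7p + 10(1−p) = −3p + 10; against Withdraw: 10p + 9(1−p) = p + 9.
Setting these equal: −3p + 10 = p + 9 ⇒ −4p = -1 ⇒ p = 1/4, and the value is (-3)·(1/4) + 10 = 37/4.
For the defender: with q = P(Reinforce), equating Land's and Sea's payoffs gives −3q + 10 = q + 9 ⇒ q = 1/4.

1/4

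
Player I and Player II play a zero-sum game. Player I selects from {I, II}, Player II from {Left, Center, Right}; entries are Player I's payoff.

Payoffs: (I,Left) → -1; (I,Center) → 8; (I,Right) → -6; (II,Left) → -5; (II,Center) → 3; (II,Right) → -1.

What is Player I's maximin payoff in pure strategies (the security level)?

-5

Row minima: I → -6, II → -5.
The best of these is -5.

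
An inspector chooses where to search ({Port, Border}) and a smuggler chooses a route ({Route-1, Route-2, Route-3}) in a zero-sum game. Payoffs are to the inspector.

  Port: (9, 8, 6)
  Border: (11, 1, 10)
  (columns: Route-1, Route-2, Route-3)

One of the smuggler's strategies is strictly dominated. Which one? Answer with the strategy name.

Route-2 holds the inspector's payoff strictly below Route-1 in every row: 8 < 9, 1 < 11.
So Route-1 is strictly dominated for the smuggler.

Route-1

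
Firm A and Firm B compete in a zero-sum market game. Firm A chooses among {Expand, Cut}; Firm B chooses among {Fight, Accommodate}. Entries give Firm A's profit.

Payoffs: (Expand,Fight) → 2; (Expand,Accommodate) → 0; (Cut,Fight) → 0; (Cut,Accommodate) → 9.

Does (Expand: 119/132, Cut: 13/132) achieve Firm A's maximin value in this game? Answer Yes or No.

No

Against Fight this mix gives (119/132)·2 + (13/132)·0 = 119/66.
Against Accommodate this mix gives (119/132)·0 + (13/132)·9 = 39/44.
Firm B will play Accommodate, holding Firm A to 39/44. Shifting weight toward the row that does better against Accommodate would raise this floor (the equalizing mix achieves 18/11 against both Accommodate and Fight), so the proposed strategy is not optimal.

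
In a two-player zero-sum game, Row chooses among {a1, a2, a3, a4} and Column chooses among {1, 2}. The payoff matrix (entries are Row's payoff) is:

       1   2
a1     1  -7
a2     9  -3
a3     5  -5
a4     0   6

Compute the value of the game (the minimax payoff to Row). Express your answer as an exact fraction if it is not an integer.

3

Row minima: a1 → -7, a2 → -3, a3 → -5, a4 → 0; maximin = 0.
Column maxima: 1 → 9, 2 → 6; minimax = 6.
0 ≠ 6, so there is no saddle point; optimal play is mixed.
a1 is strictly dominated by a2, so Row never plays it.
a3 is strictly dominated by a2, so Row never plays it.
On the remaining 2×2 (a2, a4 vs 1, 2):
Let Row play a2 with probability p. Expected payoff against 1: 9p + 0(1−p) = 9p; against 2: (-3)p + 6(1−p) = −9p + 6.
Setting these equal: 9p = −9p + 6 ⇒ 18p = 6 ⇒ p = 1/3, and the value is (9)·(1/3) = 3.
For Column: with q = P(1), equating a2's and a4's payoffs gives 12q − 3 = −6q + 6 ⇒ q = 1/2.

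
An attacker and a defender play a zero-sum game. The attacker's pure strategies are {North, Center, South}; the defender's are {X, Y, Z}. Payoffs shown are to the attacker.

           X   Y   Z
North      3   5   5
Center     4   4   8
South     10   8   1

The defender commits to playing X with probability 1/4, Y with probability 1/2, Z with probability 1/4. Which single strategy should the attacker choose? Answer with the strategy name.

Expected payoff of North: (1/4)·3 + (1/2)·5 + (1/4)·5 = 9/2.
Expected payoff of Center: (1/4)·4 + (1/2)·4 + (1/4)·8 = 5.
Expected payoff of South: (1/4)·10 + (1/2)·8 + (1/4)·1 = 27/4.
The largest is 27/4, so the attacker's best response is South.

South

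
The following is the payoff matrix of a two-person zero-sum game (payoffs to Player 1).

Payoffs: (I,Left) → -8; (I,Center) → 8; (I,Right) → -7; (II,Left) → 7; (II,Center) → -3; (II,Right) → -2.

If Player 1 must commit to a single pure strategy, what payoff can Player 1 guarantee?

Row minima: I → -8, II → -3.
The best of these is -3.

-3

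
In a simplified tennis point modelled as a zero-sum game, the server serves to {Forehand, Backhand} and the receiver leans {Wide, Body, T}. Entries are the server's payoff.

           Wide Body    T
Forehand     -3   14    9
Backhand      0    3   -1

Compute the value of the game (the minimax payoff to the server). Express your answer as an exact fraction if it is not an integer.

Row minima: Forehand → -3, Backhand → -1; maximin = -1.
Column maxima: Wide → 0, Body → 14, T → 9; minimax = 0.
-1 ≠ 0, so there is no saddle point; optimal play is mixed.
Body is strictly dominated by Wide (it gives the server strictly more in every row), so the receiver never plays it.
On the remaining 2×2 (Forehand, Backhand vs Wide, T):
Let the server play Forehand with probability p. Expected payoff against Wide: (-3)p + 0(1−p) = −3p; against T: 9p + (-1)(1−p) = 10p − 1.
Setting these equal: −3p = 10p − 1 ⇒ −13p = -1 ⇒ p = 1/13, and the value is (-3)·(1/13) = -3/13.
For the receiver: with q = P(Wide), equating Forehand's and Backhand's payoffs gives −12q + 9 = q − 1 ⇒ q = 10/13.

-3/13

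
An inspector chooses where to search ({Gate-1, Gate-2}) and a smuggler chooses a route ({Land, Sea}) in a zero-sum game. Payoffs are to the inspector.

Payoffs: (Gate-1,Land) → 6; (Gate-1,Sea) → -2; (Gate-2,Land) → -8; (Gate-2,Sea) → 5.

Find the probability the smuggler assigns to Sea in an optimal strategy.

Row minima: Gate-1 → -2, Gate-2 → -8; maximin = -2.
Column maxima: Land → 6, Sea → 5; minimax = 5.
-2 ≠ 5, so there is no saddle point; optimal play is mixed.
Let the inspector play Gate-1 with probability p. Expected payoff against Land: 6p + (-8)(1−p) = 14p − 8; against Sea: (-2)p + 5(1−p) = −7p + 5.
Setting these equal: 14p − 8 = −7p + 5 ⇒ 21p = 13 ⇒ p = 13/21, and the value is (14)·(13/21) − 8 = 2/3.
For the smuggler: with q = P(Land), equating Gate-1's and Gate-2's payoffs gives 8q − 2 = −13q + 5 ⇒ q = 1/3.

2/3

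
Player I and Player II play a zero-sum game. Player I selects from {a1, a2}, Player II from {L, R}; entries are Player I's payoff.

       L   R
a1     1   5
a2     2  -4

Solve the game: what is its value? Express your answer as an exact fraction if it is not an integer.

7/5

Row minima: a1 → 1, a2 → -4; maximin = 1.
Column maxima: L → 2, R → 5; minimax = 2.
1 ≠ 2, so there is no saddle point; optimal play is mixed.
Let Player I play a1 with probability p. Expected payoff against L: 1p + 2(1−p) = −p + 2; against R: 5p + (-4)(1−p) = 9p − 4.
Setting these equal: −p + 2 = 9p − 4 ⇒ −10p = -6 ⇒ p = 3/5, and the value is (-1)·(3/5) + 2 = 7/5.
For Player II: with q = P(L), equating a1's and a2's payoffs gives −4q + 5 = 6q − 4 ⇒ q = 9/10.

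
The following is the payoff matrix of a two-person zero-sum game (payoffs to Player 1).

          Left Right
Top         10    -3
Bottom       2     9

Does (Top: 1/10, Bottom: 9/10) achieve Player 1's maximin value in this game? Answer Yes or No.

Against Left this mix gives (1/10)·10 + (9/10)·2 = 14/5.
Against Right this mix gives (1/10)·(-3) + (9/10)·9 = 39/5.
Player 2 will play Left, holding Player 1 to 14/5. Shifting weight toward the row that does better against Left would raise this floor (the equalizing mix achieves 24/5 against both Left and Right), so the proposed strategy is not optimal.

No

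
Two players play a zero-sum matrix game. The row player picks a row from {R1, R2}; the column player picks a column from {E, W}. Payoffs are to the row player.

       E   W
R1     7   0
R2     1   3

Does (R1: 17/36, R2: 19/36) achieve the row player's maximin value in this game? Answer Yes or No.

Against E this mix gives (17/36)·7 + (19/36)·1 = 23/6.
Against W this mix gives (17/36)·0 + (19/36)·3 = 19/12.
The column player will play W, holding the row player to 19/12. Shifting weight toward the row that does better against W would raise this floor (the equalizing mix achieves 7/3 against both W and E), so the proposed strategy is not optimal.

No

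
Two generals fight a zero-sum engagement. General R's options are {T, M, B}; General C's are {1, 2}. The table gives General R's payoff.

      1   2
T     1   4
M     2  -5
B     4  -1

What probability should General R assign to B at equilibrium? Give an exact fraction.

3/8

Row minima: T → 1, M → -5, B → -1; maximin = 1.
Column maxima: 1 → 4, 2 → 4; minimax = 4.
1 ≠ 4, so there is no saddle point; optimal play is mixed.
M is strictly dominated by B, so General R never plays it.
On the remaining 2×2 (T, B vs 1, 2):
Let General R play T with probability p. Expected payoff against 1: 1p + 4(1−p) = −3p + 4; against 2: 4p + (-1)(1−p) = 5p − 1.
Setting these equal: −3p + 4 = 5p − 1 ⇒ −8p = -5 ⇒ p = 5/8, and the value is (-3)·(5/8) + 4 = 17/8.
For General C: with q = P(1), equating T's and B's payoffs gives −3q + 4 = 5q − 1 ⇒ q = 5/8.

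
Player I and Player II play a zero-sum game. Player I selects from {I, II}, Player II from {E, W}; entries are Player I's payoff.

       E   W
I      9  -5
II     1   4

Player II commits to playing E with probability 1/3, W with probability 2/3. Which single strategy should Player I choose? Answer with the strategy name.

II

Expected payoff of I: (1/3)·9 + (2/3)·(-5) = -1/3.
Expected payoff of II: (1/3)·1 + (2/3)·4 = 3.
The largest is 3, so Player I's best response is II.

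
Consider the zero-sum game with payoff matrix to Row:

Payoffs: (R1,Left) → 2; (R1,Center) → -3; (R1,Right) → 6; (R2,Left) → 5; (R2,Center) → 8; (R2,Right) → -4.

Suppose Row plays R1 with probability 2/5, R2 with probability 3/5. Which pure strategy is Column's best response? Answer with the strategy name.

If Column plays Left, Row's expected payoff is (2/5)·2 + (3/5)·5 = 19/5.
If Column plays Center, Row's expected payoff is (2/5)·(-3) + (3/5)·8 = 18/5.
If Column plays Right, Row's expected payoff is (2/5)·6 + (3/5)·(-4) = 0.
Column minimizes Row's payoff; the smallest is 0, so the best response is Right.

Right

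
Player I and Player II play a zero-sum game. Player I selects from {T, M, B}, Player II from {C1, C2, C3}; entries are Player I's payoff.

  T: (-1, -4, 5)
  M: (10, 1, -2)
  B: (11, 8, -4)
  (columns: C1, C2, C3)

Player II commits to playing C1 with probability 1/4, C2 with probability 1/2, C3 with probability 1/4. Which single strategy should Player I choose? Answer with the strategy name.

B

Expected payoff of T: (1/4)·(-1) + (1/2)·(-4) + (1/4)·5 = -1.
Expected payoff of M: (1/4)·10 + (1/2)·1 + (1/4)·(-2) = 5/2.
Expected payoff of B: (1/4)·11 + (1/2)·8 + (1/4)·(-4) = 23/4.
The largest is 23/4, so Player I's best response is B.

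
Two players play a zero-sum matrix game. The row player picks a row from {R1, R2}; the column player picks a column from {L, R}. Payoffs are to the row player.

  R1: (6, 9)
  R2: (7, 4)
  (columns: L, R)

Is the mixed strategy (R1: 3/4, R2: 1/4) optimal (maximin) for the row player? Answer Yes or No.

Against L this mix gives (3/4)·6 + (1/4)·7 = 25/4.
Against R this mix gives (3/4)·9 + (1/4)·4 = 31/4.
The column player will play L, holding the row player to 25/4. Shifting weight toward the row that does better against L would raise this floor (the equalizing mix achieves 13/2 against both L and R), so the proposed strategy is not optimal.

No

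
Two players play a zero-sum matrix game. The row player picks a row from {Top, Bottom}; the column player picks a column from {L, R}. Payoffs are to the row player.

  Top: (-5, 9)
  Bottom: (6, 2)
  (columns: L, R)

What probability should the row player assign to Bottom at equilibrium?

Row minima: Top → -5, Bottom → 2; maximin = 2.
Column maxima: L → 6, R → 9; minimax = 6.
2 ≠ 6, so there is no saddle point; optimal play is mixed.
Let the row player play Top with probability p. Expected payoff against L: (-5)p + 6(1−p) = −11p + 6; against R: 9p + 2(1−p) = 7p + 2.
Setting these equal: −11p + 6 = 7p + 2 ⇒ −18p = -4 ⇒ p = 2/9, and the value is (-11)·(2/9) + 6 = 32/9.
For the column player: with q = P(L), equating Top's and Bottom's payoffs gives −14q + 9 = 4q + 2 ⇒ q = 7/18.

7/9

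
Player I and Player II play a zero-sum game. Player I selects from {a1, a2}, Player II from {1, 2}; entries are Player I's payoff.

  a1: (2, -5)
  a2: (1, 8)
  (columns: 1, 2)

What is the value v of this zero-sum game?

Row minima: a1 → -5, a2 → 1; maximin = 1.
Column maxima: 1 → 2, 2 → 8; minimax = 2.
1 ≠ 2, so there is no saddle point; optimal play is mixed.
Let Player I play a1 with probability p. Expected payoff against 1: 2p + 1(1−p) = p + 1; against 2: (-5)p + 8(1−p) = −13p + 8.
Setting these equal: p + 1 = −13p + 8 ⇒ 14p = 7 ⇒ p = 1/2, and the value is (1)·(1/2) + 1 = 3/2.
For Player II: with q = P(1), equating a1's and a2's payoffs gives 7q − 5 = −7q + 8 ⇒ q = 13/14.

3/2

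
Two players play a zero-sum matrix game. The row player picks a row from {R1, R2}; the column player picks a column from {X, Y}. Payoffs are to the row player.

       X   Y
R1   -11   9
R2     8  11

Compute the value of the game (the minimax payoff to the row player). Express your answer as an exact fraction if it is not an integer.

Row minima: R1 → -11, R2 → 8; maximin = 8.
Column maxima: X → 8, Y → 11; minimax = 8.
Since maximin = minimax = 8, there is a saddle point and the value is 8.

8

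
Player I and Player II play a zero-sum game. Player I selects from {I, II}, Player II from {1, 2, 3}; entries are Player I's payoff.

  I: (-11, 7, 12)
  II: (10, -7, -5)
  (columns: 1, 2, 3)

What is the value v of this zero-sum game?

Row minima: I → -11, II → -7; maximin = -7.
Column maxima: 1 → 10, 2 → 7, 3 → 12; minimax = 7.
-7 ≠ 7, so there is no saddle point; optimal play is mixed.
3 is strictly dominated by 2 (it gives Player I strictly more in every row), so Player II never plays it.
On the remaining 2×2 (I, II vs 1, 2):
Let Player I play I with probability p. Expected payoff against 1: (-11)p + 10(1−p) = −21p + 10; against 2: 7p + (-7)(1−p) = 14p − 7.
Setting these equal: −21p + 10 = 14p − 7 ⇒ −35p = -17 ⇒ p = 17/35, and the value is (-21)·(17/35) + 10 = -1/5.
For Player II: with q = P(1), equating I's and II's payoffs gives −18q + 7 = 17q − 7 ⇒ q = 2/5.

-1/5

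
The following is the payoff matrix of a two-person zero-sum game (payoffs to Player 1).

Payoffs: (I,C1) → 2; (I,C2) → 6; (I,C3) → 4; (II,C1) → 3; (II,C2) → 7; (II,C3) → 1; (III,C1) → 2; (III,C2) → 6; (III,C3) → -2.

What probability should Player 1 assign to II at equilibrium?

Row minima: I → 2, II → 1, III → -2; maximin = 2.
Column maxima: C1 → 3, C2 → 7, C3 → 4; minimax = 3.
2 ≠ 3, so there is no saddle point; optimal play is mixed.
III is strictly dominated by II, so Player 1 never plays it.
C2 is strictly dominated by C1 (it gives Player 1 strictly more in every row), so Player 2 never plays it.
On the remaining 2×2 (I, II vs C1, C3):
Let Player 1 play I with probability p. Expected payoff against C1: 2p + 3(1−p) = −p + 3; against C3: 4p + 1(1−p) = 3p + 1.
Setting these equal: −p + 3 = 3p + 1 ⇒ −4p = -2 ⇒ p = 1/2, and the value is (-1)·(1/2) + 3 = 5/2.
For Player 2: with q = P(C1), equating I's and II's payoffs gives −2q + 4 = 2q + 1 ⇒ q = 3/4.

1/2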